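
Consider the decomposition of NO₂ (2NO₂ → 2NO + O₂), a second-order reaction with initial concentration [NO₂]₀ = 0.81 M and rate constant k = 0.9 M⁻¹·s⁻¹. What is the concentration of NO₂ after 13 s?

0.07731 M

Step 1: For a second-order reaction: 1/[NO₂] = 1/[NO₂]₀ + kt
Step 2: 1/[NO₂] = 1/0.81 + 0.9 × 13
Step 3: 1/[NO₂] = 1.235 + 11.7 = 12.93
Step 4: [NO₂] = 1/12.93 = 0.07731 M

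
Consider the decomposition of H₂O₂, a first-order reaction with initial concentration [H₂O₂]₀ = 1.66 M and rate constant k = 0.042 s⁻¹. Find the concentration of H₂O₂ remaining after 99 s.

0.02596 M

Step 1: For a first-order reaction: [H₂O₂] = [H₂O₂]₀ × e^(-kt)
Step 2: [H₂O₂] = 1.66 × e^(-0.042 × 99)
Step 3: [H₂O₂] = 1.66 × e^(-4.158)
Step 4: [H₂O₂] = 1.66 × 0.0156388 = 0.02596 M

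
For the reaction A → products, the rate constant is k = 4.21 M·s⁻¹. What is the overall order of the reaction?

zeroth order (0)

Step 1: The units of k for an nth-order reaction are (concentration)^(1-n)·(time)⁻¹.
Step 2: Here k has units M·s⁻¹, so the concentration exponent is 1.
Step 3: 1 - n = 1 ⇒ n = 0. The reaction is zeroth order.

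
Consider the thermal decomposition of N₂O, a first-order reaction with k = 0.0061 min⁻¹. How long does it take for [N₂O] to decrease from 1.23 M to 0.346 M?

207.9 min

Step 1: For first-order: t = ln([N₂O]₀/[N₂O])/k
Step 2: t = ln(1.23/0.346)/0.0061
Step 3: t = ln(3.555)/0.0061
Step 4: t = 1.268/0.0061 = 207.9 min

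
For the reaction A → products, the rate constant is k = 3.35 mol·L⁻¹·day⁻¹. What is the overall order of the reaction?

zeroth order (0)

Step 1: The units of k for an nth-order reaction are (concentration)^(1-n)·(time)⁻¹.
Step 2: Here k has units mol·L⁻¹·day⁻¹, so the concentration exponent is 1.
Step 3: 1 - n = 1 ⇒ n = 0. The reaction is zeroth order.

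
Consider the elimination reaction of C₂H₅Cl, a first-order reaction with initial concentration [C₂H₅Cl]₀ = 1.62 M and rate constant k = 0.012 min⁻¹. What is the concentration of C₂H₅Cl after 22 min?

1.244 M

Step 1: For a first-order reaction: [C₂H₅Cl] = [C₂H₅Cl]₀ × e^(-kt)
Step 2: [C₂H₅Cl] = 1.62 × e^(-0.012 × 22)
Step 3: [C₂H₅Cl] = 1.62 × e^(-0.264)
Step 4: [C₂H₅Cl] = 1.62 × 0.767974 = 1.244 M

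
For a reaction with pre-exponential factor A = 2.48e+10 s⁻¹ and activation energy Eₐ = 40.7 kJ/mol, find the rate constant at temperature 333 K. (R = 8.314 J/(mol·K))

1.02e+04 s⁻¹

Step 1: Use the Arrhenius equation: k = A × exp(-Eₐ/RT)
Step 2: Convert Eₐ to J/mol: 40.7 kJ/mol = 40700 J/mol
Step 3: Calculate the exponent: -Eₐ/(RT) = -40700/(8.314 × 333) = -14.70077
Step 4: k = 2.48e+10 × exp(-14.70077)
Step 5: k = 2.48e+10 × 4.12607e-07 = 1.0233e+04 s⁻¹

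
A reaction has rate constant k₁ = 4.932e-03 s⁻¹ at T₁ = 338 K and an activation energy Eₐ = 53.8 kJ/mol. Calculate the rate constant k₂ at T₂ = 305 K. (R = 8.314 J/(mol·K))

6.215e-04 s⁻¹

Step 1: Use the two-temperature Arrhenius form: ln(k₂/k₁) = -Eₐ/R × (1/T₂ - 1/T₁)
Step 2: Convert Eₐ to J/mol: 53.8 kJ/mol = 53800 J/mol
Step 3: 1/T₂ - 1/T₁ = 1/305 - 1/338 = 3.201086e-04 K⁻¹
Step 4: ln(k₂/k₁) = -53800/8.314 × 3.201086e-04 = -2.07143
Step 5: k₂ = k₁ × exp(-2.07143) = 4.932e-03 × 1.26005e-01 = 6.215e-04 s⁻¹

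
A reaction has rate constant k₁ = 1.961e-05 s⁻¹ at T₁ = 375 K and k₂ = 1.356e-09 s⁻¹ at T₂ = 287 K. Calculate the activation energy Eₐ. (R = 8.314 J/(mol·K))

97.4 kJ/mol

Step 1: Use the two-temperature Arrhenius form: ln(k₂/k₁) = -Eₐ/R × (1/T₂ - 1/T₁)
Step 2: ln(k₂/k₁) = ln(1.356e-09/1.961e-05) = ln(6.91484e-05) = -9.57926
Step 3: 1/T₂ - 1/T₁ = 1/287 - 1/375 = 8.176539e-04 K⁻¹
Step 4: Eₐ = -R × ln(k₂/k₁) / (1/T₂ - 1/T₁) = -8.314 × -9.57926 / 8.176539e-04
Step 5: Eₐ = 9.7403e+04 J/mol = 97.4 kJ/mol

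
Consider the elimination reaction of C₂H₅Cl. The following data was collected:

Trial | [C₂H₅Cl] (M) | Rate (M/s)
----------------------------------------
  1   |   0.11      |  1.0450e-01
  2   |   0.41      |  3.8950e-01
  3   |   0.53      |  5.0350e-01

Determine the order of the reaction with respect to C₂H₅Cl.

first order (1)

Step 1: Compare trials to find order n where rate₂/rate₁ = ([C₂H₅Cl]₂/[C₂H₅Cl]₁)^n
Step 2: rate₂/rate₁ = 3.8950e-01/1.0450e-01 = 3.727
Step 3: [C₂H₅Cl]₂/[C₂H₅Cl]₁ = 0.41/0.11 = 3.727
Step 4: n = ln(3.727)/ln(3.727) = 1.00 ≈ 1
Step 5: The reaction is first order in C₂H₅Cl.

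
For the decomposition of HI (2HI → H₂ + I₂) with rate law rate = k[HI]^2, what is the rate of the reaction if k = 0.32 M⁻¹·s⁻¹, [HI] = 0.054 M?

0.0009331 M/s

Step 1: Identify the rate law: rate = k[HI]^2
Step 2: Substitute values: rate = 0.32 × (0.054)^2
Step 3: Calculate: rate = 0.32 × 0.002916 = 0.00093312 M/s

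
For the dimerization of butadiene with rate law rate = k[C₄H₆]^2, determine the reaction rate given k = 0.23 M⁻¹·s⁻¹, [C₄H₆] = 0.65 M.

0.09718 M/s

Step 1: Identify the rate law: rate = k[C₄H₆]^2
Step 2: Substitute values: rate = 0.23 × (0.65)^2
Step 3: Calculate: rate = 0.23 × 0.4225 = 0.097175 M/s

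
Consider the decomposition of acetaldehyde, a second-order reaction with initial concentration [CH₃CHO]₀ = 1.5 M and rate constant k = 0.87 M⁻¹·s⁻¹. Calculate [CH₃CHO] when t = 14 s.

0.07784 M

Step 1: For a second-order reaction: 1/[CH₃CHO] = 1/[CH₃CHO]₀ + kt
Step 2: 1/[CH₃CHO] = 1/1.5 + 0.87 × 14
Step 3: 1/[CH₃CHO] = 0.6667 + 12.18 = 12.85
Step 4: [CH₃CHO] = 1/12.85 = 0.07784 M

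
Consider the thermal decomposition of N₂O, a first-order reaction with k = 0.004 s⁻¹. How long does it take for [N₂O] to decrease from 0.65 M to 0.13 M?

402.4 s

Step 1: For first-order: t = ln([N₂O]₀/[N₂O])/k
Step 2: t = ln(0.65/0.13)/0.004
Step 3: t = ln(5)/0.004
Step 4: t = 1.609/0.004 = 402.4 s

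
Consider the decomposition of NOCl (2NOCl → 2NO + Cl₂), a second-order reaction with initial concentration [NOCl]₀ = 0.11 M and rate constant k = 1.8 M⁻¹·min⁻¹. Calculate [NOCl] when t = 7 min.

0.0461 M

Step 1: For a second-order reaction: 1/[NOCl] = 1/[NOCl]₀ + kt
Step 2: 1/[NOCl] = 1/0.11 + 1.8 × 7
Step 3: 1/[NOCl] = 9.091 + 12.6 = 21.69
Step 4: [NOCl] = 1/21.69 = 0.0461 M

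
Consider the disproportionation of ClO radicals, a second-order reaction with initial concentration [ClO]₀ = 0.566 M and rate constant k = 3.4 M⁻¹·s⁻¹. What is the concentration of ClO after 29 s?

0.009963 M

Step 1: For a second-order reaction: 1/[ClO] = 1/[ClO]₀ + kt
Step 2: 1/[ClO] = 1/0.566 + 3.4 × 29
Step 3: 1/[ClO] = 1.767 + 98.6 = 100.4
Step 4: [ClO] = 1/100.4 = 0.009963 M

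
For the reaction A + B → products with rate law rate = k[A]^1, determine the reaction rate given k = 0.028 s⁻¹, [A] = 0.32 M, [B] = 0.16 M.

0.00896 M/s

Step 1: The rate law is rate = k[A]^1
Step 2: Note that the rate does not depend on [B] (zero order in B).
Step 3: rate = 0.028 × (0.32)^1 = 0.00896 M/s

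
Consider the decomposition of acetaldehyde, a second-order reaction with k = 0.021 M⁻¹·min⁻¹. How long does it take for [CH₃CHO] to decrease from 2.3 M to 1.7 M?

7.307 min

Step 1: For second-order: t = (1/[CH₃CHO] - 1/[CH₃CHO]₀)/k
Step 2: t = (1/1.7 - 1/2.3)/0.021
Step 3: t = (0.5882 - 0.4348)/0.021
Step 4: t = 0.1535/0.021 = 7.307 min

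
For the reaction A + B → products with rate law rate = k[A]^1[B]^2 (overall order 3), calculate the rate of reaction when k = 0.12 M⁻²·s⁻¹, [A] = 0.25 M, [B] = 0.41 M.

0.005043 M/s

Step 1: The rate law is rate = k[A]^1[B]^2, overall order = 1+2 = 3
Step 2: Substitute values: rate = 0.12 × (0.25)^1 × (0.41)^2
Step 3: rate = 0.12 × 0.25 × 0.1681 = 0.005043 M/s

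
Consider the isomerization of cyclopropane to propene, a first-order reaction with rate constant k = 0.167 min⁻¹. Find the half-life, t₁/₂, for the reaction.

4.151 min

Step 1: For a first-order reaction, t₁/₂ = ln(2)/k
Step 2: t₁/₂ = ln(2)/0.167
Step 3: t₁/₂ = 0.6931/0.167 = 4.151 min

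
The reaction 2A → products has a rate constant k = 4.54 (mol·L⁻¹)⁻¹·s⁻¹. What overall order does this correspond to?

second order (2)

Step 1: The units of k for an nth-order reaction are (concentration)^(1-n)·(time)⁻¹.
Step 2: Here k has units (mol·L⁻¹)⁻¹·s⁻¹, so the concentration exponent is -1.
Step 3: 1 - n = -1 ⇒ n = 2. The reaction is second order.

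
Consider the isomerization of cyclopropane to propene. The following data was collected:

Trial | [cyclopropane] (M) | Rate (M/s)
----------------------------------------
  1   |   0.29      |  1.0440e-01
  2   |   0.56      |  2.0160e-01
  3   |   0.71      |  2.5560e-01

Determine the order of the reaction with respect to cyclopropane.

first order (1)

Step 1: Compare trials to find order n where rate₂/rate₁ = ([cyclopropane]₂/[cyclopropane]₁)^n
Step 2: rate₂/rate₁ = 2.0160e-01/1.0440e-01 = 1.931
Step 3: [cyclopropane]₂/[cyclopropane]₁ = 0.56/0.29 = 1.931
Step 4: n = ln(1.931)/ln(1.931) = 1.00 ≈ 1
Step 5: The reaction is first order in cyclopropane.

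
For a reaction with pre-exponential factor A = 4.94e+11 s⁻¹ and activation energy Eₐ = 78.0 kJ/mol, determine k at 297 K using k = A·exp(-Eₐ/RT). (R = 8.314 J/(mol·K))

9.44e-03 s⁻¹

Step 1: Use the Arrhenius equation: k = A × exp(-Eₐ/RT)
Step 2: Convert Eₐ to J/mol: 78.0 kJ/mol = 78000 J/mol
Step 3: Calculate the exponent: -Eₐ/(RT) = -78000/(8.314 × 297) = -31.58844
Step 4: k = 4.94e+11 × exp(-31.58844)
Step 5: k = 4.94e+11 × 1.91124e-14 = 9.4415e-03 s⁻¹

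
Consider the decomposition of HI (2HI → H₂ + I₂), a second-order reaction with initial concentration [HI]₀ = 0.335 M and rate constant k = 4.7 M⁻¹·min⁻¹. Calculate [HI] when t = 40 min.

0.005236 M

Step 1: For a second-order reaction: 1/[HI] = 1/[HI]₀ + kt
Step 2: 1/[HI] = 1/0.335 + 4.7 × 40
Step 3: 1/[HI] = 2.985 + 188 = 191
Step 4: [HI] = 1/191 = 0.005236 M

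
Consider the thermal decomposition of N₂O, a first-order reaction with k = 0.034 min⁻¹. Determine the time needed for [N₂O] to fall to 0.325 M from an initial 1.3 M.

40.77 min

Step 1: For first-order: t = ln([N₂O]₀/[N₂O])/k
Step 2: t = ln(1.3/0.325)/0.034
Step 3: t = ln(4)/0.034
Step 4: t = 1.386/0.034 = 40.77 min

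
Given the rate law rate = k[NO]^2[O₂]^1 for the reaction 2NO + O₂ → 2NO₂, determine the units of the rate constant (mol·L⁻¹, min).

(mol·L⁻¹)⁻²·min⁻¹

Step 1: Overall order = 2 + 1 = 3.
Step 2: rate has units mol·L⁻¹·min⁻¹; [NO]^2[O₂]^1 has units (mol·L⁻¹)^3.
Step 3: k = rate/([NO]^2[O₂]^1), so units of k = (mol·L⁻¹)^(1-3)·min⁻¹ = (mol·L⁻¹)⁻²·min⁻¹.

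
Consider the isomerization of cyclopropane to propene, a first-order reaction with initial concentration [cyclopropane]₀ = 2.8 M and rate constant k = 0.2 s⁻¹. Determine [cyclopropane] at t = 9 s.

0.4628 M

Step 1: For a first-order reaction: [cyclopropane] = [cyclopropane]₀ × e^(-kt)
Step 2: [cyclopropane] = 2.8 × e^(-0.2 × 9)
Step 3: [cyclopropane] = 2.8 × e^(-1.8)
Step 4: [cyclopropane] = 2.8 × 0.165299 = 0.4628 M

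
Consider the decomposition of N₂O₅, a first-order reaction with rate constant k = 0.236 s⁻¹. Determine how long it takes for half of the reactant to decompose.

2.937 s

Step 1: For a first-order reaction, t₁/₂ = ln(2)/k
Step 2: t₁/₂ = ln(2)/0.236
Step 3: t₁/₂ = 0.6931/0.236 = 2.937 s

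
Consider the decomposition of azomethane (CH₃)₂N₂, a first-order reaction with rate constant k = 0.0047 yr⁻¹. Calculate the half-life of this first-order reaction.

147.5 yr

Step 1: For a first-order reaction, t₁/₂ = ln(2)/k
Step 2: t₁/₂ = ln(2)/0.0047
Step 3: t₁/₂ = 0.6931/0.0047 = 147.5 yr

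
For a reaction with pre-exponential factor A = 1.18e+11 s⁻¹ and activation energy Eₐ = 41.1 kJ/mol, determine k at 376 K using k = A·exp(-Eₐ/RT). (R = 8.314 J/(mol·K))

2.30e+05 s⁻¹

Step 1: Use the Arrhenius equation: k = A × exp(-Eₐ/RT)
Step 2: Convert Eₐ to J/mol: 41.1 kJ/mol = 41100 J/mol
Step 3: Calculate the exponent: -Eₐ/(RT) = -41100/(8.314 × 376) = -13.14752
Step 4: k = 1.18e+11 × exp(-13.14752)
Step 5: k = 1.18e+11 × 1.95031e-06 = 2.3014e+05 s⁻¹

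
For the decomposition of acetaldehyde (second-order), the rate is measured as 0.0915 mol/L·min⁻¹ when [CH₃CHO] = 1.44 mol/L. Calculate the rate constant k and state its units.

0.04413 (mol/L)⁻¹·min⁻¹

Step 1: rate = k[CH₃CHO]^2, so k = rate / [CH₃CHO]^2.
Step 2: k = 0.0915 / (1.44)^2 = 0.0915 / 2.074.
Step 3: k = 0.04413 (mol/L)⁻¹·min⁻¹.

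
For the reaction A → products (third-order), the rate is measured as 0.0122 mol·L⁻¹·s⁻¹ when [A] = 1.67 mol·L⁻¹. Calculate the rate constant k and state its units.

0.002619 (mol·L⁻¹)⁻²·s⁻¹

Step 1: rate = k[A]^3, so k = rate / [A]^3.
Step 2: k = 0.0122 / (1.67)^3 = 0.0122 / 4.657.
Step 3: k = 0.002619 (mol·L⁻¹)⁻²·s⁻¹.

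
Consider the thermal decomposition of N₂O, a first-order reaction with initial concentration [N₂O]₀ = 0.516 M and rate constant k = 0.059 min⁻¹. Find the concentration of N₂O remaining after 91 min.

0.002404 M

Step 1: For a first-order reaction: [N₂O] = [N₂O]₀ × e^(-kt)
Step 2: [N₂O] = 0.516 × e^(-0.059 × 91)
Step 3: [N₂O] = 0.516 × e^(-5.369)
Step 4: [N₂O] = 0.516 × 0.00465879 = 0.002404 M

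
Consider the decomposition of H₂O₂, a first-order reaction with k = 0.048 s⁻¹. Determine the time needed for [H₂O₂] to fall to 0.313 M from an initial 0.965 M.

23.46 s

Step 1: For first-order: t = ln([H₂O₂]₀/[H₂O₂])/k
Step 2: t = ln(0.965/0.313)/0.048
Step 3: t = ln(3.083)/0.048
Step 4: t = 1.126/0.048 = 23.46 s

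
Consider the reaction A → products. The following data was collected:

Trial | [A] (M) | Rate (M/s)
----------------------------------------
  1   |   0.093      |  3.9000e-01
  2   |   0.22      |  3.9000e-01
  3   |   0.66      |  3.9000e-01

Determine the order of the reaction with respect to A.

zeroth order (0)

Step 1: Compare trials - when concentration changes, rate stays constant.
Step 2: rate₂/rate₁ = 3.9000e-01/3.9000e-01 = 1
Step 3: [A]₂/[A]₁ = 0.22/0.093 = 2.366
Step 4: Since rate ratio ≈ (conc ratio)^0, the reaction is zeroth order.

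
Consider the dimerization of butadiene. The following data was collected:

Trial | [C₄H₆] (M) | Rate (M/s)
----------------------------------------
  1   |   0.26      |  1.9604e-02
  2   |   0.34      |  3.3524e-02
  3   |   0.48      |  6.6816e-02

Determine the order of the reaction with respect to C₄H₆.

second order (2)

Step 1: Compare trials to find order n where rate₂/rate₁ = ([C₄H₆]₂/[C₄H₆]₁)^n
Step 2: rate₂/rate₁ = 3.3524e-02/1.9604e-02 = 1.71
Step 3: [C₄H₆]₂/[C₄H₆]₁ = 0.34/0.26 = 1.308
Step 4: n = ln(1.71)/ln(1.308) = 2.00 ≈ 2
Step 5: The reaction is second order in C₄H₆.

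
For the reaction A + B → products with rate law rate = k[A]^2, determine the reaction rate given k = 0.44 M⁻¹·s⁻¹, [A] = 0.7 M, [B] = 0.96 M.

0.2156 M/s

Step 1: The rate law is rate = k[A]^2
Step 2: Note that the rate does not depend on [B] (zero order in B).
Step 3: rate = 0.44 × (0.7)^2 = 0.2156 M/s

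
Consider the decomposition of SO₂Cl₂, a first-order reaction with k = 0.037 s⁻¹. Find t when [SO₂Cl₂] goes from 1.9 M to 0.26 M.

53.75 s

Step 1: For first-order: t = ln([SO₂Cl₂]₀/[SO₂Cl₂])/k
Step 2: t = ln(1.9/0.26)/0.037
Step 3: t = ln(7.308)/0.037
Step 4: t = 1.989/0.037 = 53.75 s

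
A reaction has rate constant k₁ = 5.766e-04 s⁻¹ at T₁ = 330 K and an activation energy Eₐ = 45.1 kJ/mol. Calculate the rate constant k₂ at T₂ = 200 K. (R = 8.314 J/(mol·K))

1.320e-08 s⁻¹

Step 1: Use the two-temperature Arrhenius form: ln(k₂/k₁) = -Eₐ/R × (1/T₂ - 1/T₁)
Step 2: Convert Eₐ to J/mol: 45.1 kJ/mol = 45100 J/mol
Step 3: 1/T₂ - 1/T₁ = 1/200 - 1/330 = 1.969697e-03 K⁻¹
Step 4: ln(k₂/k₁) = -45100/8.314 × 1.969697e-03 = -10.68479
Step 5: k₂ = k₁ × exp(-10.68479) = 5.766e-04 × 2.28905e-05 = 1.320e-08 s⁻¹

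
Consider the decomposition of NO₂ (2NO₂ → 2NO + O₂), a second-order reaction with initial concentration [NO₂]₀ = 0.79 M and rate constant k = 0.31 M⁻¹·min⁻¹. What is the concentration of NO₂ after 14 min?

0.1784 M

Step 1: For a second-order reaction: 1/[NO₂] = 1/[NO₂]₀ + kt
Step 2: 1/[NO₂] = 1/0.79 + 0.31 × 14
Step 3: 1/[NO₂] = 1.266 + 4.34 = 5.606
Step 4: [NO₂] = 1/5.606 = 0.1784 M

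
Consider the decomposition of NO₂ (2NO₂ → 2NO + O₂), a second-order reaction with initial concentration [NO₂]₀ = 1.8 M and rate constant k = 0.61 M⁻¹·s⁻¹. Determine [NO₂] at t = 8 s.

0.184 M

Step 1: For a second-order reaction: 1/[NO₂] = 1/[NO₂]₀ + kt
Step 2: 1/[NO₂] = 1/1.8 + 0.61 × 8
Step 3: 1/[NO₂] = 0.5556 + 4.88 = 5.436
Step 4: [NO₂] = 1/5.436 = 0.184 M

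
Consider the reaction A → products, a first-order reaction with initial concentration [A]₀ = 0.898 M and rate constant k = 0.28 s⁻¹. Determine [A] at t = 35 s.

4.98e-05 M

Step 1: For a first-order reaction: [A] = [A]₀ × e^(-kt)
Step 2: [A] = 0.898 × e^(-0.28 × 35)
Step 3: [A] = 0.898 × e^(-9.8)
Step 4: [A] = 0.898 × 5.54516e-05 = 4.98e-05 M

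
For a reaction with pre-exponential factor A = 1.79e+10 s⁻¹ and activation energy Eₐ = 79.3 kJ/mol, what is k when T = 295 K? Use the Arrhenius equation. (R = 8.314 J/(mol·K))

1.63e-04 s⁻¹

Step 1: Use the Arrhenius equation: k = A × exp(-Eₐ/RT)
Step 2: Convert Eₐ to J/mol: 79.3 kJ/mol = 79300 J/mol
Step 3: Calculate the exponent: -Eₐ/(RT) = -79300/(8.314 × 295) = -32.33264
Step 4: k = 1.79e+10 × exp(-32.33264)
Step 5: k = 1.79e+10 × 9.08056e-15 = 1.6254e-04 s⁻¹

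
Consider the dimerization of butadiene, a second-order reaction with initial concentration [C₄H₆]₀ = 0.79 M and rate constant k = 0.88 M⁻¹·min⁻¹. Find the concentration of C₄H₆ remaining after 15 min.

0.06913 M

Step 1: For a second-order reaction: 1/[C₄H₆] = 1/[C₄H₆]₀ + kt
Step 2: 1/[C₄H₆] = 1/0.79 + 0.88 × 15
Step 3: 1/[C₄H₆] = 1.266 + 13.2 = 14.47
Step 4: [C₄H₆] = 1/14.47 = 0.06913 M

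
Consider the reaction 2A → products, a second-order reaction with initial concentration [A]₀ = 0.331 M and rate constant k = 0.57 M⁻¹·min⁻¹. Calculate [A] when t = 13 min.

0.09587 M

Step 1: For a second-order reaction: 1/[A] = 1/[A]₀ + kt
Step 2: 1/[A] = 1/0.331 + 0.57 × 13
Step 3: 1/[A] = 3.021 + 7.41 = 10.43
Step 4: [A] = 1/10.43 = 0.09587 M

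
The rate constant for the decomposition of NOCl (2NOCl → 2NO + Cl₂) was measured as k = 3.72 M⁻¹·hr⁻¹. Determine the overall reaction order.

second order (2)

Step 1: The units of k for an nth-order reaction are (concentration)^(1-n)·(time)⁻¹.
Step 2: Here k has units M⁻¹·hr⁻¹, so the concentration exponent is -1.
Step 3: 1 - n = -1 ⇒ n = 2. The reaction is second order.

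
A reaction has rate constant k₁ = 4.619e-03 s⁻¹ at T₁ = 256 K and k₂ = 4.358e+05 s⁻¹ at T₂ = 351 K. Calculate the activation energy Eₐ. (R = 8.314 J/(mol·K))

144.4 kJ/mol

Step 1: Use the two-temperature Arrhenius form: ln(k₂/k₁) = -Eₐ/R × (1/T₂ - 1/T₁)
Step 2: ln(k₂/k₁) = ln(4.358e+05/4.619e-03) = ln(9.43494e+07) = 18.3625
Step 3: 1/T₂ - 1/T₁ = 1/351 - 1/256 = -1.057247e-03 K⁻¹
Step 4: Eₐ = -R × ln(k₂/k₁) / (1/T₂ - 1/T₁) = -8.314 × 18.3625 / -1.057247e-03
Step 5: Eₐ = 1.4440e+05 J/mol = 144.4 kJ/mol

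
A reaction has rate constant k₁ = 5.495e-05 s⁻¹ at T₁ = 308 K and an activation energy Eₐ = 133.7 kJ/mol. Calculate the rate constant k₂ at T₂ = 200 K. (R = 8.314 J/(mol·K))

3.128e-17 s⁻¹

Step 1: Use the two-temperature Arrhenius form: ln(k₂/k₁) = -Eₐ/R × (1/T₂ - 1/T₁)
Step 2: Convert Eₐ to J/mol: 133.7 kJ/mol = 133700 J/mol
Step 3: 1/T₂ - 1/T₁ = 1/200 - 1/308 = 1.753247e-03 K⁻¹
Step 4: ln(k₂/k₁) = -133700/8.314 × 1.753247e-03 = -28.19451
Step 5: k₂ = k₁ × exp(-28.19451) = 5.495e-05 × 5.69220e-13 = 3.128e-17 s⁻¹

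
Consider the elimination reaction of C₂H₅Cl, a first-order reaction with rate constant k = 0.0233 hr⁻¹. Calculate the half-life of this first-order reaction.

29.75 hr

Step 1: For a first-order reaction, t₁/₂ = ln(2)/k
Step 2: t₁/₂ = ln(2)/0.0233
Step 3: t₁/₂ = 0.6931/0.0233 = 29.75 hr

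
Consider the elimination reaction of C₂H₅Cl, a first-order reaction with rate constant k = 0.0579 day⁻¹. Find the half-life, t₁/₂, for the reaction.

11.97 day

Step 1: For a first-order reaction, t₁/₂ = ln(2)/k
Step 2: t₁/₂ = ln(2)/0.0579
Step 3: t₁/₂ = 0.6931/0.0579 = 11.97 day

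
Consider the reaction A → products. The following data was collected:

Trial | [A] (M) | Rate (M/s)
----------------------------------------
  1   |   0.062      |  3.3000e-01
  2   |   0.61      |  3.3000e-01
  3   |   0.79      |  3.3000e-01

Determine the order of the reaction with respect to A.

zeroth order (0)

Step 1: Compare trials - when concentration changes, rate stays constant.
Step 2: rate₂/rate₁ = 3.3000e-01/3.3000e-01 = 1
Step 3: [A]₂/[A]₁ = 0.61/0.062 = 9.839
Step 4: Since rate ratio ≈ (conc ratio)^0, the reaction is zeroth order.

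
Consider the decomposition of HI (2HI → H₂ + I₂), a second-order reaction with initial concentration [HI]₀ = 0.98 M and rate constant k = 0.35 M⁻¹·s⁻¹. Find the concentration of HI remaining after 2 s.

0.5813 M

Step 1: For a second-order reaction: 1/[HI] = 1/[HI]₀ + kt
Step 2: 1/[HI] = 1/0.98 + 0.35 × 2
Step 3: 1/[HI] = 1.02 + 0.7 = 1.72
Step 4: [HI] = 1/1.72 = 0.5813 M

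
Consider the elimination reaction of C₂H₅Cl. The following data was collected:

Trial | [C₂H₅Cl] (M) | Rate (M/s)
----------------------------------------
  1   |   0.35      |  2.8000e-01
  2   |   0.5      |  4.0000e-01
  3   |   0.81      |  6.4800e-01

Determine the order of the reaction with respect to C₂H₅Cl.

first order (1)

Step 1: Compare trials to find order n where rate₂/rate₁ = ([C₂H₅Cl]₂/[C₂H₅Cl]₁)^n
Step 2: rate₂/rate₁ = 4.0000e-01/2.8000e-01 = 1.429
Step 3: [C₂H₅Cl]₂/[C₂H₅Cl]₁ = 0.5/0.35 = 1.429
Step 4: n = ln(1.429)/ln(1.429) = 1.00 ≈ 1
Step 5: The reaction is first order in C₂H₅Cl.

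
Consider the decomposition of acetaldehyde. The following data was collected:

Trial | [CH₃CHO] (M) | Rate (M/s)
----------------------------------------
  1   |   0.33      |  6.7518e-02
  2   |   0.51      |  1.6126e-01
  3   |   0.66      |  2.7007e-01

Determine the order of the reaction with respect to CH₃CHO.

second order (2)

Step 1: Compare trials to find order n where rate₂/rate₁ = ([CH₃CHO]₂/[CH₃CHO]₁)^n
Step 2: rate₂/rate₁ = 1.6126e-01/6.7518e-02 = 2.388
Step 3: [CH₃CHO]₂/[CH₃CHO]₁ = 0.51/0.33 = 1.545
Step 4: n = ln(2.388)/ln(1.545) = 2.00 ≈ 2
Step 5: The reaction is second order in CH₃CHO.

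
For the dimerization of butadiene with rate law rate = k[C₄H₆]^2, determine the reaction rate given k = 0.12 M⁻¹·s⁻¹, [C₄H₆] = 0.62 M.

0.04613 M/s

Step 1: Identify the rate law: rate = k[C₄H₆]^2
Step 2: Substitute values: rate = 0.12 × (0.62)^2
Step 3: Calculate: rate = 0.12 × 0.3844 = 0.046128 M/s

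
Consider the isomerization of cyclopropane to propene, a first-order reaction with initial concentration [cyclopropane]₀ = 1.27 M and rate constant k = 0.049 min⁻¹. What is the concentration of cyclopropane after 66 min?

0.05004 M

Step 1: For a first-order reaction: [cyclopropane] = [cyclopropane]₀ × e^(-kt)
Step 2: [cyclopropane] = 1.27 × e^(-0.049 × 66)
Step 3: [cyclopropane] = 1.27 × e^(-3.234)
Step 4: [cyclopropane] = 1.27 × 0.0393996 = 0.05004 M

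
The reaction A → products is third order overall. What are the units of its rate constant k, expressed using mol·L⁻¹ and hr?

(mol·L⁻¹)⁻²·hr⁻¹

Step 1: For overall order n, rate = k × (concentration)^n.
Step 2: Rate has units mol·L⁻¹·hr⁻¹; concentration term has units (mol·L⁻¹)^3.
Step 3: k = rate / (concentration)^n, so units of k = (mol·L⁻¹)^(1-3)·hr⁻¹ = (mol·L⁻¹)⁻²·hr⁻¹.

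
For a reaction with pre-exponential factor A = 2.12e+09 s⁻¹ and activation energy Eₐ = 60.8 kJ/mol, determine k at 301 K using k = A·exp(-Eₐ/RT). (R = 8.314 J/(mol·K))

5.96e-02 s⁻¹

Step 1: Use the Arrhenius equation: k = A × exp(-Eₐ/RT)
Step 2: Convert Eₐ to J/mol: 60.8 kJ/mol = 60800 J/mol
Step 3: Calculate the exponent: -Eₐ/(RT) = -60800/(8.314 × 301) = -24.29557
Step 4: k = 2.12e+09 × exp(-24.29557)
Step 5: k = 2.12e+09 × 2.80911e-11 = 5.9553e-02 s⁻¹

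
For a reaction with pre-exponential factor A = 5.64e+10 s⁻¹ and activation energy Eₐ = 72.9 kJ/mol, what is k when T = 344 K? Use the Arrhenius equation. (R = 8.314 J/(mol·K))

4.80e-01 s⁻¹

Step 1: Use the Arrhenius equation: k = A × exp(-Eₐ/RT)
Step 2: Convert Eₐ to J/mol: 72.9 kJ/mol = 72900 J/mol
Step 3: Calculate the exponent: -Eₐ/(RT) = -72900/(8.314 × 344) = -25.48937
Step 4: k = 5.64e+10 × exp(-25.48937)
Step 5: k = 5.64e+10 × 8.51348e-12 = 4.8016e-01 s⁻¹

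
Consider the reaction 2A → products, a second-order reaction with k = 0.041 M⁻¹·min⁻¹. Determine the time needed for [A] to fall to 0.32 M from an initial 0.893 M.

48.91 min

Step 1: For second-order: t = (1/[A] - 1/[A]₀)/k
Step 2: t = (1/0.32 - 1/0.893)/0.041
Step 3: t = (3.125 - 1.12)/0.041
Step 4: t = 2.005/0.041 = 48.91 min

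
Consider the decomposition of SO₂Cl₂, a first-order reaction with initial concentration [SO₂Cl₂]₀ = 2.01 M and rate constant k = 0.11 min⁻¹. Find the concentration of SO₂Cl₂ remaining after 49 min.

0.00917 M

Step 1: For a first-order reaction: [SO₂Cl₂] = [SO₂Cl₂]₀ × e^(-kt)
Step 2: [SO₂Cl₂] = 2.01 × e^(-0.11 × 49)
Step 3: [SO₂Cl₂] = 2.01 × e^(-5.39)
Step 4: [SO₂Cl₂] = 2.01 × 0.00456197 = 0.00917 M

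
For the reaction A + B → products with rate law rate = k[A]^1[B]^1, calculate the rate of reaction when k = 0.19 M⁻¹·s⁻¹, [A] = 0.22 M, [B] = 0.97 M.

0.04055 M/s

Step 1: The rate law is rate = k[A]^1[B]^1
Step 2: Substitute: rate = 0.19 × (0.22)^1 × (0.97)^1
Step 3: rate = 0.19 × 0.22 × 0.97 = 0.040546 M/s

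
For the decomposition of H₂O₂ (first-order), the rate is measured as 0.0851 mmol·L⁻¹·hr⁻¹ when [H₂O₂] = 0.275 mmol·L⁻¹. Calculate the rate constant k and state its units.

0.3095 hr⁻¹

Step 1: rate = k[H₂O₂]^1, so k = rate / [H₂O₂]^1.
Step 2: k = 0.0851 / (0.275)^1 = 0.0851 / 0.275.
Step 3: k = 0.3095 hr⁻¹.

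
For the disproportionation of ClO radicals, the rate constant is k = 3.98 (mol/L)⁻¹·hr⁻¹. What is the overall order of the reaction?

second order (2)

Step 1: The units of k for an nth-order reaction are (concentration)^(1-n)·(time)⁻¹.
Step 2: Here k has units (mol/L)⁻¹·hr⁻¹, so the concentration exponent is -1.
Step 3: 1 - n = -1 ⇒ n = 2. The reaction is second order.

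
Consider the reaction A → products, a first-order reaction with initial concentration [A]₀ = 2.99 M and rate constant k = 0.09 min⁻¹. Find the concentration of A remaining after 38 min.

0.09781 M

Step 1: For a first-order reaction: [A] = [A]₀ × e^(-kt)
Step 2: [A] = 2.99 × e^(-0.09 × 38)
Step 3: [A] = 2.99 × e^(-3.42)
Step 4: [A] = 2.99 × 0.0327124 = 0.09781 M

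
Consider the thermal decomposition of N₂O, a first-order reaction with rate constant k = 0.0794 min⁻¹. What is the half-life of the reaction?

8.73 min

Step 1: For a first-order reaction, t₁/₂ = ln(2)/k
Step 2: t₁/₂ = ln(2)/0.0794
Step 3: t₁/₂ = 0.6931/0.0794 = 8.73 min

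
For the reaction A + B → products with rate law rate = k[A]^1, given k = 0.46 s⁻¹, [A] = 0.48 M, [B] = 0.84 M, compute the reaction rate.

0.2208 M/s

Step 1: The rate law is rate = k[A]^1
Step 2: Note that the rate does not depend on [B] (zero order in B).
Step 3: rate = 0.46 × (0.48)^1 = 0.2208 M/s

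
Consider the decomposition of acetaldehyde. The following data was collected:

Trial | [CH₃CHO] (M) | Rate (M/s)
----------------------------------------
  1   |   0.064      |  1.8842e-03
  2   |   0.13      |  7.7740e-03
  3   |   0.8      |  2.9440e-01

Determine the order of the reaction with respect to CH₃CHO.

second order (2)

Step 1: Compare trials to find order n where rate₂/rate₁ = ([CH₃CHO]₂/[CH₃CHO]₁)^n
Step 2: rate₂/rate₁ = 7.7740e-03/1.8842e-03 = 4.126
Step 3: [CH₃CHO]₂/[CH₃CHO]₁ = 0.13/0.064 = 2.031
Step 4: n = ln(4.126)/ln(2.031) = 2.00 ≈ 2
Step 5: The reaction is second order in CH₃CHO.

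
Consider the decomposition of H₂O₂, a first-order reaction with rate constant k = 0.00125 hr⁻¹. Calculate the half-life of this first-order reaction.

554.5 hr

Step 1: For a first-order reaction, t₁/₂ = ln(2)/k
Step 2: t₁/₂ = ln(2)/0.00125
Step 3: t₁/₂ = 0.6931/0.00125 = 554.5 hr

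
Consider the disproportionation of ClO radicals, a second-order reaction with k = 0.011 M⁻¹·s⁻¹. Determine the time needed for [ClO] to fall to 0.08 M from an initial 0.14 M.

487 s

Step 1: For second-order: t = (1/[ClO] - 1/[ClO]₀)/k
Step 2: t = (1/0.08 - 1/0.14)/0.011
Step 3: t = (12.5 - 7.143)/0.011
Step 4: t = 5.357/0.011 = 487 s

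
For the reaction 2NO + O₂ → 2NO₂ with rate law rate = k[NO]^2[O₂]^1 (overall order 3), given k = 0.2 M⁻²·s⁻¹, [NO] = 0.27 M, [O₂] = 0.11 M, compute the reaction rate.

0.001604 M/s

Step 1: The rate law is rate = k[NO]^2[O₂]^1, overall order = 2+1 = 3
Step 2: Substitute values: rate = 0.2 × (0.27)^2 × (0.11)^1
Step 3: rate = 0.2 × 0.0729 × 0.11 = 0.0016038 M/s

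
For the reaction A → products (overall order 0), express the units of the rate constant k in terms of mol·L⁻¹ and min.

mol·L⁻¹·min⁻¹

Step 1: For overall order n, rate = k × (concentration)^n.
Step 2: Rate has units mol·L⁻¹·min⁻¹; concentration term has units (mol·L⁻¹)^0.
Step 3: k = rate / (concentration)^n, so units of k = (mol·L⁻¹)^(1-0)·min⁻¹ = mol·L⁻¹·min⁻¹.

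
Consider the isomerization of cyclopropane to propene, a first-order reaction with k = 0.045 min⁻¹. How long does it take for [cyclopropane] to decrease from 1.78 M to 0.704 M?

20.61 min

Step 1: For first-order: t = ln([cyclopropane]₀/[cyclopropane])/k
Step 2: t = ln(1.78/0.704)/0.045
Step 3: t = ln(2.528)/0.045
Step 4: t = 0.9276/0.045 = 20.61 min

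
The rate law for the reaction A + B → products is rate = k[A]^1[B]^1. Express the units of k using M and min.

M⁻¹·min⁻¹

Step 1: Overall order = 1 + 1 = 2.
Step 2: rate has units M·min⁻¹; [A]^1[B]^1 has units M^2.
Step 3: k = rate/([A]^1[B]^1), so units of k = M^(1-2)·min⁻¹ = M⁻¹·min⁻¹.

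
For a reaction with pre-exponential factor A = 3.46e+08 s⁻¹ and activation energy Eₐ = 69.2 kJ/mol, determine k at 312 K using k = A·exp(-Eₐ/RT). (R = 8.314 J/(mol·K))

8.98e-04 s⁻¹

Step 1: Use the Arrhenius equation: k = A × exp(-Eₐ/RT)
Step 2: Convert Eₐ to J/mol: 69.2 kJ/mol = 69200 J/mol
Step 3: Calculate the exponent: -Eₐ/(RT) = -69200/(8.314 × 312) = -26.67728
Step 4: k = 3.46e+08 × exp(-26.67728)
Step 5: k = 3.46e+08 × 2.59540e-12 = 8.9801e-04 s⁻¹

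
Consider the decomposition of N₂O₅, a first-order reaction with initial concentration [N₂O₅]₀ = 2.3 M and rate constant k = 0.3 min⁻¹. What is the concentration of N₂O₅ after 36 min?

4.692e-05 M

Step 1: For a first-order reaction: [N₂O₅] = [N₂O₅]₀ × e^(-kt)
Step 2: [N₂O₅] = 2.3 × e^(-0.3 × 36)
Step 3: [N₂O₅] = 2.3 × e^(-10.8)
Step 4: [N₂O₅] = 2.3 × 2.03995e-05 = 4.692e-05 M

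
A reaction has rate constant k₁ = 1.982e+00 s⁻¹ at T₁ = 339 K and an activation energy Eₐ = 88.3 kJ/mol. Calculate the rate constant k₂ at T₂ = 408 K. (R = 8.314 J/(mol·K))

3.964e+02 s⁻¹

Step 1: Use the two-temperature Arrhenius form: ln(k₂/k₁) = -Eₐ/R × (1/T₂ - 1/T₁)
Step 2: Convert Eₐ to J/mol: 88.3 kJ/mol = 88300 J/mol
Step 3: 1/T₂ - 1/T₁ = 1/408 - 1/339 = -4.988721e-04 K⁻¹
Step 4: ln(k₂/k₁) = -88300/8.314 × -4.988721e-04 = 5.29834
Step 5: k₂ = k₁ × exp(5.29834) = 1.982e+00 × 2.00005e+02 = 3.964e+02 s⁻¹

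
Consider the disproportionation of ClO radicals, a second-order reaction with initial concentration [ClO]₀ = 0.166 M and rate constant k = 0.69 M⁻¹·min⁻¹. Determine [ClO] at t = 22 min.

0.04716 M

Step 1: For a second-order reaction: 1/[ClO] = 1/[ClO]₀ + kt
Step 2: 1/[ClO] = 1/0.166 + 0.69 × 22
Step 3: 1/[ClO] = 6.024 + 15.18 = 21.2
Step 4: [ClO] = 1/21.2 = 0.04716 M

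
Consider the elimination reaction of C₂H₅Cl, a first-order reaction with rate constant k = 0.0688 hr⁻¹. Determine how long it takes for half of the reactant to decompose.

10.07 hr

Step 1: For a first-order reaction, t₁/₂ = ln(2)/k
Step 2: t₁/₂ = ln(2)/0.0688
Step 3: t₁/₂ = 0.6931/0.0688 = 10.07 hr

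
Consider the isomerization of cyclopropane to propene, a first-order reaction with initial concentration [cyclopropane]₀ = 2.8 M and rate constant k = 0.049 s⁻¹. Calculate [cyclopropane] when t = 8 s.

1.892 M

Step 1: For a first-order reaction: [cyclopropane] = [cyclopropane]₀ × e^(-kt)
Step 2: [cyclopropane] = 2.8 × e^(-0.049 × 8)
Step 3: [cyclopropane] = 2.8 × e^(-0.392)
Step 4: [cyclopropane] = 2.8 × 0.675704 = 1.892 M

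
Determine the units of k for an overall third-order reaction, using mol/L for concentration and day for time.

(mol/L)⁻²·day⁻¹

Step 1: For overall order n, rate = k × (concentration)^n.
Step 2: Rate has units mol/L·day⁻¹; concentration term has units (mol/L)^3.
Step 3: k = rate / (concentration)^n, so units of k = (mol/L)^(1-3)·day⁻¹ = (mol/L)⁻²·day⁻¹.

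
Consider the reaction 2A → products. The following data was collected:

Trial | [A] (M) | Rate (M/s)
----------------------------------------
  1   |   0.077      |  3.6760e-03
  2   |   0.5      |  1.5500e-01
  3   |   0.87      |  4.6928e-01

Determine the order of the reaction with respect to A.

second order (2)

Step 1: Compare trials to find order n where rate₂/rate₁ = ([A]₂/[A]₁)^n
Step 2: rate₂/rate₁ = 1.5500e-01/3.6760e-03 = 42.17
Step 3: [A]₂/[A]₁ = 0.5/0.077 = 6.494
Step 4: n = ln(42.17)/ln(6.494) = 2.00 ≈ 2
Step 5: The reaction is second order in A.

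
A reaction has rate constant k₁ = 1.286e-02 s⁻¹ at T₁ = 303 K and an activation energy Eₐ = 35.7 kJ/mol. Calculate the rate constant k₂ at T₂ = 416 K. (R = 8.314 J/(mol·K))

6.040e-01 s⁻¹

Step 1: Use the two-temperature Arrhenius form: ln(k₂/k₁) = -Eₐ/R × (1/T₂ - 1/T₁)
Step 2: Convert Eₐ to J/mol: 35.7 kJ/mol = 35700 J/mol
Step 3: 1/T₂ - 1/T₁ = 1/416 - 1/303 = -8.964839e-04 K⁻¹
Step 4: ln(k₂/k₁) = -35700/8.314 × -8.964839e-04 = 3.84947
Step 5: k₂ = k₁ × exp(3.84947) = 1.286e-02 × 4.69682e+01 = 6.040e-01 s⁻¹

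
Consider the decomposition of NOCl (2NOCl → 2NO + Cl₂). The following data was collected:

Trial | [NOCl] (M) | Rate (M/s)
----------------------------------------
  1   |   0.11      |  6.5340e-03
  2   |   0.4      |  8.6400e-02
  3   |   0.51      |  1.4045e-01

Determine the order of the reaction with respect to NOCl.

second order (2)

Step 1: Compare trials to find order n where rate₂/rate₁ = ([NOCl]₂/[NOCl]₁)^n
Step 2: rate₂/rate₁ = 8.6400e-02/6.5340e-03 = 13.22
Step 3: [NOCl]₂/[NOCl]₁ = 0.4/0.11 = 3.636
Step 4: n = ln(13.22)/ln(3.636) = 2.00 ≈ 2
Step 5: The reaction is second order in NOCl.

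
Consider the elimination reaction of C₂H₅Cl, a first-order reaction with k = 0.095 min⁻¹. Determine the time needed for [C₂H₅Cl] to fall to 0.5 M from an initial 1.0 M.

7.296 min

Step 1: For first-order: t = ln([C₂H₅Cl]₀/[C₂H₅Cl])/k
Step 2: t = ln(1.0/0.5)/0.095
Step 3: t = ln(2)/0.095
Step 4: t = 0.6931/0.095 = 7.296 min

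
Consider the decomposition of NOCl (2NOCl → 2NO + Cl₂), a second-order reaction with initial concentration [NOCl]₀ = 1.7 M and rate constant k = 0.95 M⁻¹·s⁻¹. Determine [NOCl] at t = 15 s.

0.06739 M

Step 1: For a second-order reaction: 1/[NOCl] = 1/[NOCl]₀ + kt
Step 2: 1/[NOCl] = 1/1.7 + 0.95 × 15
Step 3: 1/[NOCl] = 0.5882 + 14.25 = 14.84
Step 4: [NOCl] = 1/14.84 = 0.06739 M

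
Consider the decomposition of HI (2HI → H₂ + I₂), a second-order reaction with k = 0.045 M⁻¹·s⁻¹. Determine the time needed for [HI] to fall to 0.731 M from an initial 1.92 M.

18.83 s

Step 1: For second-order: t = (1/[HI] - 1/[HI]₀)/k
Step 2: t = (1/0.731 - 1/1.92)/0.045
Step 3: t = (1.368 - 0.5208)/0.045
Step 4: t = 0.8472/0.045 = 18.83 s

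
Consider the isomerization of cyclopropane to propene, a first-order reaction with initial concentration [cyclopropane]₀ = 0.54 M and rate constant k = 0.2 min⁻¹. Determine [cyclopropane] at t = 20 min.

0.00989 M

Step 1: For a first-order reaction: [cyclopropane] = [cyclopropane]₀ × e^(-kt)
Step 2: [cyclopropane] = 0.54 × e^(-0.2 × 20)
Step 3: [cyclopropane] = 0.54 × e^(-4)
Step 4: [cyclopropane] = 0.54 × 0.0183156 = 0.00989 M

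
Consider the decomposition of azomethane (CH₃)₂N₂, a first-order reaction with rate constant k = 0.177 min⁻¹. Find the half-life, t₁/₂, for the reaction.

3.916 min

Step 1: For a first-order reaction, t₁/₂ = ln(2)/k
Step 2: t₁/₂ = ln(2)/0.177
Step 3: t₁/₂ = 0.6931/0.177 = 3.916 min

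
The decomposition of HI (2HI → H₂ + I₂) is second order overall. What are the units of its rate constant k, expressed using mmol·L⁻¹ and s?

(mmol·L⁻¹)⁻¹·s⁻¹

Step 1: For overall order n, rate = k × (concentration)^n.
Step 2: Rate has units mmol·L⁻¹·s⁻¹; concentration term has units (mmol·L⁻¹)^2.
Step 3: k = rate / (concentration)^n, so units of k = (mmol·L⁻¹)^(1-2)·s⁻¹ = (mmol·L⁻¹)⁻¹·s⁻¹.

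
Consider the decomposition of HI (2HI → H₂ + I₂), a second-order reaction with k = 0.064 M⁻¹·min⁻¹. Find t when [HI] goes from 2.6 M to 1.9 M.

2.214 min

Step 1: For second-order: t = (1/[HI] - 1/[HI]₀)/k
Step 2: t = (1/1.9 - 1/2.6)/0.064
Step 3: t = (0.5263 - 0.3846)/0.064
Step 4: t = 0.1417/0.064 = 2.214 min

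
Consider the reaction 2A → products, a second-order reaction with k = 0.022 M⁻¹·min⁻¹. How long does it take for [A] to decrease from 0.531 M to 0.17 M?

181.8 min

Step 1: For second-order: t = (1/[A] - 1/[A]₀)/k
Step 2: t = (1/0.17 - 1/0.531)/0.022
Step 3: t = (5.882 - 1.883)/0.022
Step 4: t = 3.999/0.022 = 181.8 min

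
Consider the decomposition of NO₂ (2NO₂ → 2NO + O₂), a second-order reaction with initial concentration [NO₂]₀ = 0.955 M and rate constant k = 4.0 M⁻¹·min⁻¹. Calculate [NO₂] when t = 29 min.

0.008544 M

Step 1: For a second-order reaction: 1/[NO₂] = 1/[NO₂]₀ + kt
Step 2: 1/[NO₂] = 1/0.955 + 4.0 × 29
Step 3: 1/[NO₂] = 1.047 + 116 = 117
Step 4: [NO₂] = 1/117 = 0.008544 M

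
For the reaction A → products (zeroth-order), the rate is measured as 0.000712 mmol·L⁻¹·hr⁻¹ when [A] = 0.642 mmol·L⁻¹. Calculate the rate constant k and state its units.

0.000712 mmol·L⁻¹·hr⁻¹

Step 1: For a zeroth-order reaction, rate = k (independent of concentration).
Step 2: k = rate = 0.000712 mmol·L⁻¹·hr⁻¹.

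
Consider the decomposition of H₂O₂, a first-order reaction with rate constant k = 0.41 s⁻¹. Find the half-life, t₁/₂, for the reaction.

1.691 s

Step 1: For a first-order reaction, t₁/₂ = ln(2)/k
Step 2: t₁/₂ = ln(2)/0.41
Step 3: t₁/₂ = 0.6931/0.41 = 1.691 s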